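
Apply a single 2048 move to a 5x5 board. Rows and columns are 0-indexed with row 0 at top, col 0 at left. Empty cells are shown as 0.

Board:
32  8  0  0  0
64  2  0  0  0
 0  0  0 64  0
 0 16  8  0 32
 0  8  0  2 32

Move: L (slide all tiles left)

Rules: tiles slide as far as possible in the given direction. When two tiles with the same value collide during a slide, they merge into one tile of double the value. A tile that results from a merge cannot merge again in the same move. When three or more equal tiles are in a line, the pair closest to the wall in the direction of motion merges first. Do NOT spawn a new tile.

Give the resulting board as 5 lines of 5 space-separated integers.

Answer: 32  8  0  0  0
64  2  0  0  0
64  0  0  0  0
16  8 32  0  0
 8  2 32  0  0

Derivation:
Slide left:
row 0: [32, 8, 0, 0, 0] -> [32, 8, 0, 0, 0]
row 1: [64, 2, 0, 0, 0] -> [64, 2, 0, 0, 0]
row 2: [0, 0, 0, 64, 0] -> [64, 0, 0, 0, 0]
row 3: [0, 16, 8, 0, 32] -> [16, 8, 32, 0, 0]
row 4: [0, 8, 0, 2, 32] -> [8, 2, 32, 0, 0]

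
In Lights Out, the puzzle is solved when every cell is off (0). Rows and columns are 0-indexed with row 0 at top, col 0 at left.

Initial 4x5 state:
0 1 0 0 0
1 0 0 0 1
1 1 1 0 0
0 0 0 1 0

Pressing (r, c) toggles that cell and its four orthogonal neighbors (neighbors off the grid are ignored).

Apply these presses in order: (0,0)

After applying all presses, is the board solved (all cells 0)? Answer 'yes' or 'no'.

After press 1 at (0,0):
1 0 0 0 0
0 0 0 0 1
1 1 1 0 0
0 0 0 1 0

Lights still on: 6

Answer: no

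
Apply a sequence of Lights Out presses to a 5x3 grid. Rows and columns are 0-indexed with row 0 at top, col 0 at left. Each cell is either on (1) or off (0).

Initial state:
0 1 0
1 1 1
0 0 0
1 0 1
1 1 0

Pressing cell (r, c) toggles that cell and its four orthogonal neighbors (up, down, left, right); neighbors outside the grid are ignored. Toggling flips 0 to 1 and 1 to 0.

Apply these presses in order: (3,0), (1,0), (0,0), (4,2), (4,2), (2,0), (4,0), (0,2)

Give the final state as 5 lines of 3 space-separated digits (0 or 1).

After press 1 at (3,0):
0 1 0
1 1 1
1 0 0
0 1 1
0 1 0

After press 2 at (1,0):
1 1 0
0 0 1
0 0 0
0 1 1
0 1 0

After press 3 at (0,0):
0 0 0
1 0 1
0 0 0
0 1 1
0 1 0

After press 4 at (4,2):
0 0 0
1 0 1
0 0 0
0 1 0
0 0 1

After press 5 at (4,2):
0 0 0
1 0 1
0 0 0
0 1 1
0 1 0

After press 6 at (2,0):
0 0 0
0 0 1
1 1 0
1 1 1
0 1 0

After press 7 at (4,0):
0 0 0
0 0 1
1 1 0
0 1 1
1 0 0

After press 8 at (0,2):
0 1 1
0 0 0
1 1 0
0 1 1
1 0 0

Answer: 0 1 1
0 0 0
1 1 0
0 1 1
1 0 0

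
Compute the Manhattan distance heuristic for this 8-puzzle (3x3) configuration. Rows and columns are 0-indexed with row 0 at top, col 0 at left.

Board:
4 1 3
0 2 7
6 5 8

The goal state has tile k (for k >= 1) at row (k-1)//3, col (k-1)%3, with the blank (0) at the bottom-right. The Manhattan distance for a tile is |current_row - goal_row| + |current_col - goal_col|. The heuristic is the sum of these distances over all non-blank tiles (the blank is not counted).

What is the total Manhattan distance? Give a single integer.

Answer: 11

Derivation:
Tile 4: at (0,0), goal (1,0), distance |0-1|+|0-0| = 1
Tile 1: at (0,1), goal (0,0), distance |0-0|+|1-0| = 1
Tile 3: at (0,2), goal (0,2), distance |0-0|+|2-2| = 0
Tile 2: at (1,1), goal (0,1), distance |1-0|+|1-1| = 1
Tile 7: at (1,2), goal (2,0), distance |1-2|+|2-0| = 3
Tile 6: at (2,0), goal (1,2), distance |2-1|+|0-2| = 3
Tile 5: at (2,1), goal (1,1), distance |2-1|+|1-1| = 1
Tile 8: at (2,2), goal (2,1), distance |2-2|+|2-1| = 1
Sum: 1 + 1 + 0 + 1 + 3 + 3 + 1 + 1 = 11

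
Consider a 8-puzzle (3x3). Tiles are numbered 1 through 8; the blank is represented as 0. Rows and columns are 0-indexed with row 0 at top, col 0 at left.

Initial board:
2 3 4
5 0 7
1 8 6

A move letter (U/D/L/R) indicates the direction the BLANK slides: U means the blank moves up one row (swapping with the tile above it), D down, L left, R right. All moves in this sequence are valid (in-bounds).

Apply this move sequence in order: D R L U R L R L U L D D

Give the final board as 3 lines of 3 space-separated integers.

Answer: 5 2 4
1 3 7
0 8 6

Derivation:
After move 1 (D):
2 3 4
5 8 7
1 0 6

After move 2 (R):
2 3 4
5 8 7
1 6 0

After move 3 (L):
2 3 4
5 8 7
1 0 6

After move 4 (U):
2 3 4
5 0 7
1 8 6

After move 5 (R):
2 3 4
5 7 0
1 8 6

After move 6 (L):
2 3 4
5 0 7
1 8 6

After move 7 (R):
2 3 4
5 7 0
1 8 6

After move 8 (L):
2 3 4
5 0 7
1 8 6

After move 9 (U):
2 0 4
5 3 7
1 8 6

After move 10 (L):
0 2 4
5 3 7
1 8 6

After move 11 (D):
5 2 4
0 3 7
1 8 6

After move 12 (D):
5 2 4
1 3 7
0 8 6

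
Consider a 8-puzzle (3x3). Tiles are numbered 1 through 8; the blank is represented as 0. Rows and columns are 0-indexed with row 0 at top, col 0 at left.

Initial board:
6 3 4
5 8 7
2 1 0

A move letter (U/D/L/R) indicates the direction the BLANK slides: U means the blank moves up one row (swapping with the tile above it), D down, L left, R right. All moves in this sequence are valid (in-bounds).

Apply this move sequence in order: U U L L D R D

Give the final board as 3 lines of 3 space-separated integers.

Answer: 5 6 3
8 1 4
2 0 7

Derivation:
After move 1 (U):
6 3 4
5 8 0
2 1 7

After move 2 (U):
6 3 0
5 8 4
2 1 7

After move 3 (L):
6 0 3
5 8 4
2 1 7

After move 4 (L):
0 6 3
5 8 4
2 1 7

After move 5 (D):
5 6 3
0 8 4
2 1 7

After move 6 (R):
5 6 3
8 0 4
2 1 7

After move 7 (D):
5 6 3
8 1 4
2 0 7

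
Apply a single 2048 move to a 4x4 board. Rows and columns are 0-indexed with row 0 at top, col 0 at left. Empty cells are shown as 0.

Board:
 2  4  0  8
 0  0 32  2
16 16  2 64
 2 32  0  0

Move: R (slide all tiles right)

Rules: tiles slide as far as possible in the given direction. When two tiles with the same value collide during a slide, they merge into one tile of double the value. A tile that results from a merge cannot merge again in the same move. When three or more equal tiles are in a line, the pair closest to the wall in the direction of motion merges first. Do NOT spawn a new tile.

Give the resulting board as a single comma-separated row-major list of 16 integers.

Answer: 0, 2, 4, 8, 0, 0, 32, 2, 0, 32, 2, 64, 0, 0, 2, 32

Derivation:
Slide right:
row 0: [2, 4, 0, 8] -> [0, 2, 4, 8]
row 1: [0, 0, 32, 2] -> [0, 0, 32, 2]
row 2: [16, 16, 2, 64] -> [0, 32, 2, 64]
row 3: [2, 32, 0, 0] -> [0, 0, 2, 32]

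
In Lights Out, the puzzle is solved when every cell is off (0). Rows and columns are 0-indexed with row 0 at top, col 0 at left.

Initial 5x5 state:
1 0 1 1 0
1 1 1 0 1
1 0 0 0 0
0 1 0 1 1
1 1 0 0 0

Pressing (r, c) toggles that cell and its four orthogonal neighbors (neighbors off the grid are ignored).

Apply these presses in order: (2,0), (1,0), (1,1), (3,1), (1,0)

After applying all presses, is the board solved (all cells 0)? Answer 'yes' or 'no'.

After press 1 at (2,0):
1 0 1 1 0
0 1 1 0 1
0 1 0 0 0
1 1 0 1 1
1 1 0 0 0

After press 2 at (1,0):
0 0 1 1 0
1 0 1 0 1
1 1 0 0 0
1 1 0 1 1
1 1 0 0 0

After press 3 at (1,1):
0 1 1 1 0
0 1 0 0 1
1 0 0 0 0
1 1 0 1 1
1 1 0 0 0

After press 4 at (3,1):
0 1 1 1 0
0 1 0 0 1
1 1 0 0 0
0 0 1 1 1
1 0 0 0 0

After press 5 at (1,0):
1 1 1 1 0
1 0 0 0 1
0 1 0 0 0
0 0 1 1 1
1 0 0 0 0

Lights still on: 11

Answer: no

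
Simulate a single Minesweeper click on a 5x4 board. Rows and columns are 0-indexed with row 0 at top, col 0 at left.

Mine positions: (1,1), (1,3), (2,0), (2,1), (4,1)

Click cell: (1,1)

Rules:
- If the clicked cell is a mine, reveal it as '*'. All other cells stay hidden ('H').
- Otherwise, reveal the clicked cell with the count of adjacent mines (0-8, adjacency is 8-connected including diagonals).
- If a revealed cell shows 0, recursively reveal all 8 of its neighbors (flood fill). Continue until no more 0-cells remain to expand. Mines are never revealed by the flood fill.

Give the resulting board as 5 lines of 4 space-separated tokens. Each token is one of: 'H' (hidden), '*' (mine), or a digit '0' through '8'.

H H H H
H * H H
H H H H
H H H H
H H H H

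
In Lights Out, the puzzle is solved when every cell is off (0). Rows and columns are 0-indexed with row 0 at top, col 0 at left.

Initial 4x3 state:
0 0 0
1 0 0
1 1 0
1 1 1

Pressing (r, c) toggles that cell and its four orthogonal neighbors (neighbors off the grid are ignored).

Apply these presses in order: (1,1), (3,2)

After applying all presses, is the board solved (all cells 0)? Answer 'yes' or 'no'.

After press 1 at (1,1):
0 1 0
0 1 1
1 0 0
1 1 1

After press 2 at (3,2):
0 1 0
0 1 1
1 0 1
1 0 0

Lights still on: 6

Answer: no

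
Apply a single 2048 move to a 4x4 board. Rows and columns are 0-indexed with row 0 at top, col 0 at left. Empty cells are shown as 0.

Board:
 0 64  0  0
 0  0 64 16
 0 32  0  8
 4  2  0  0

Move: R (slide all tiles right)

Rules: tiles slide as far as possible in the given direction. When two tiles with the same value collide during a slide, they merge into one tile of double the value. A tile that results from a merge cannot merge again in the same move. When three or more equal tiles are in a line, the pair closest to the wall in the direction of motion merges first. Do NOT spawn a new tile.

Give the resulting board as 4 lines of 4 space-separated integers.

Answer:  0  0  0 64
 0  0 64 16
 0  0 32  8
 0  0  4  2

Derivation:
Slide right:
row 0: [0, 64, 0, 0] -> [0, 0, 0, 64]
row 1: [0, 0, 64, 16] -> [0, 0, 64, 16]
row 2: [0, 32, 0, 8] -> [0, 0, 32, 8]
row 3: [4, 2, 0, 0] -> [0, 0, 4, 2]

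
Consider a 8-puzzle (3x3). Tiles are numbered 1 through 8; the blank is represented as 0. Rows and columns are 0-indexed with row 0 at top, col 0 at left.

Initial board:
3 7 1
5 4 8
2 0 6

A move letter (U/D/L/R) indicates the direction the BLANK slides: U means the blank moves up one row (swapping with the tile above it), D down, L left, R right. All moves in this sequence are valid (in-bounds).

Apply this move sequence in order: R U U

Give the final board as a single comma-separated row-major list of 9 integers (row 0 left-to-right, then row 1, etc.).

After move 1 (R):
3 7 1
5 4 8
2 6 0

After move 2 (U):
3 7 1
5 4 0
2 6 8

After move 3 (U):
3 7 0
5 4 1
2 6 8

Answer: 3, 7, 0, 5, 4, 1, 2, 6, 8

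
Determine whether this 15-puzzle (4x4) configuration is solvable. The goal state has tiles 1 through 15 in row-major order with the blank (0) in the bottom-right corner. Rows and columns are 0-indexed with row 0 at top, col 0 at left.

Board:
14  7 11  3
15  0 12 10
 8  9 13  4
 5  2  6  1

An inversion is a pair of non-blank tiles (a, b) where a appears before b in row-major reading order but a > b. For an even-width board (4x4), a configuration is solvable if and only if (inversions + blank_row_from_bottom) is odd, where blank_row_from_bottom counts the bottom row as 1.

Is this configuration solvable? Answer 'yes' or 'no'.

Inversions: 76
Blank is in row 1 (0-indexed from top), which is row 3 counting from the bottom (bottom = 1).
76 + 3 = 79, which is odd, so the puzzle is solvable.

Answer: yes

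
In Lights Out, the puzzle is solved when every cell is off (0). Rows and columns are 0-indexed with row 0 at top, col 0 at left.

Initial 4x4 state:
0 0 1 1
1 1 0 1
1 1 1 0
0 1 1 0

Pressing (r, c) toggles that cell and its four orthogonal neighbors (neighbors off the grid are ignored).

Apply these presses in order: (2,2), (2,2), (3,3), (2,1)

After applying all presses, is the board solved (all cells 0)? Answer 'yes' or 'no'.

Answer: no

Derivation:
After press 1 at (2,2):
0 0 1 1
1 1 1 1
1 0 0 1
0 1 0 0

After press 2 at (2,2):
0 0 1 1
1 1 0 1
1 1 1 0
0 1 1 0

After press 3 at (3,3):
0 0 1 1
1 1 0 1
1 1 1 1
0 1 0 1

After press 4 at (2,1):
0 0 1 1
1 0 0 1
0 0 0 1
0 0 0 1

Lights still on: 6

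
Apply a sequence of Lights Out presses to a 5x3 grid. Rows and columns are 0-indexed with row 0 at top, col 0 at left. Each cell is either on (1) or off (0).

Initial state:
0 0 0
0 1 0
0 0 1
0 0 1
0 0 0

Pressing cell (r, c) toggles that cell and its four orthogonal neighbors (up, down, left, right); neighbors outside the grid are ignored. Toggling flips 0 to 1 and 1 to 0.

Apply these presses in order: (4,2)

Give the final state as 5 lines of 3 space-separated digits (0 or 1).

Answer: 0 0 0
0 1 0
0 0 1
0 0 0
0 1 1

Derivation:
After press 1 at (4,2):
0 0 0
0 1 0
0 0 1
0 0 0
0 1 1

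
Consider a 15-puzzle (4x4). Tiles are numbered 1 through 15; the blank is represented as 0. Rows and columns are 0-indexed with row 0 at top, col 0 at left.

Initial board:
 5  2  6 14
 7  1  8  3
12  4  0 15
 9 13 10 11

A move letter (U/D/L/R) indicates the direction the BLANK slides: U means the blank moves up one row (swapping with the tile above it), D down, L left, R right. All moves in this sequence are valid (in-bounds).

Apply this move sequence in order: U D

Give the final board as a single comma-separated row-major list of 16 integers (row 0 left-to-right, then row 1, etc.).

After move 1 (U):
 5  2  6 14
 7  1  0  3
12  4  8 15
 9 13 10 11

After move 2 (D):
 5  2  6 14
 7  1  8  3
12  4  0 15
 9 13 10 11

Answer: 5, 2, 6, 14, 7, 1, 8, 3, 12, 4, 0, 15, 9, 13, 10, 11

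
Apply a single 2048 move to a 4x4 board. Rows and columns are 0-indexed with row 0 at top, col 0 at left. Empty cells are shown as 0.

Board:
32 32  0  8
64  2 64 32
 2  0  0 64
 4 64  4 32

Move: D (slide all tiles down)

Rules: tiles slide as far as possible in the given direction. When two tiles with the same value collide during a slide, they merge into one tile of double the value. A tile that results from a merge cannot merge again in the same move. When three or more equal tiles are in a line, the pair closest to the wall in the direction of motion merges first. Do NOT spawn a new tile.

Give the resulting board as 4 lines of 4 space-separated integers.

Slide down:
col 0: [32, 64, 2, 4] -> [32, 64, 2, 4]
col 1: [32, 2, 0, 64] -> [0, 32, 2, 64]
col 2: [0, 64, 0, 4] -> [0, 0, 64, 4]
col 3: [8, 32, 64, 32] -> [8, 32, 64, 32]

Answer: 32  0  0  8
64 32  0 32
 2  2 64 64
 4 64  4 32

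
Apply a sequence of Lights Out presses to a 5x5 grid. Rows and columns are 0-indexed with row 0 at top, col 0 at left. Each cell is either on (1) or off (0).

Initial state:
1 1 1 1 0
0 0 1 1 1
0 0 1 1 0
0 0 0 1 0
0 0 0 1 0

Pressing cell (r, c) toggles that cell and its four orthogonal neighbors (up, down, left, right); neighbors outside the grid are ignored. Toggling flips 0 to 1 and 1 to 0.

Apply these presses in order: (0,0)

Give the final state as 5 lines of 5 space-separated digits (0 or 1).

Answer: 0 0 1 1 0
1 0 1 1 1
0 0 1 1 0
0 0 0 1 0
0 0 0 1 0

Derivation:
After press 1 at (0,0):
0 0 1 1 0
1 0 1 1 1
0 0 1 1 0
0 0 0 1 0
0 0 0 1 0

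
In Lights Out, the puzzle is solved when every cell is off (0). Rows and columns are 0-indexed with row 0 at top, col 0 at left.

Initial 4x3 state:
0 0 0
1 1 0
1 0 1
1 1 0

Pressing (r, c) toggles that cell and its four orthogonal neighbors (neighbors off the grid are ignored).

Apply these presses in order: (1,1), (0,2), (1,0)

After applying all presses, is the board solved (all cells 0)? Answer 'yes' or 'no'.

After press 1 at (1,1):
0 1 0
0 0 1
1 1 1
1 1 0

After press 2 at (0,2):
0 0 1
0 0 0
1 1 1
1 1 0

After press 3 at (1,0):
1 0 1
1 1 0
0 1 1
1 1 0

Lights still on: 8

Answer: no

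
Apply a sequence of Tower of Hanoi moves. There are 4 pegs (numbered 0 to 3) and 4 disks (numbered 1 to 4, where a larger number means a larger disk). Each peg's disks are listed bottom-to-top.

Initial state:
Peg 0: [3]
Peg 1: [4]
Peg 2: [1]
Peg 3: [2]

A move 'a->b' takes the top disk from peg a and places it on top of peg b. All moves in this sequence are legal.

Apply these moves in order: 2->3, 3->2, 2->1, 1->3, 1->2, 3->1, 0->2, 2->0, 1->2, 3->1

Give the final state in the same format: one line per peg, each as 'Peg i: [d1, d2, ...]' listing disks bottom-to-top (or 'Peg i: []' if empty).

After move 1 (2->3):
Peg 0: [3]
Peg 1: [4]
Peg 2: []
Peg 3: [2, 1]

After move 2 (3->2):
Peg 0: [3]
Peg 1: [4]
Peg 2: [1]
Peg 3: [2]

After move 3 (2->1):
Peg 0: [3]
Peg 1: [4, 1]
Peg 2: []
Peg 3: [2]

After move 4 (1->3):
Peg 0: [3]
Peg 1: [4]
Peg 2: []
Peg 3: [2, 1]

After move 5 (1->2):
Peg 0: [3]
Peg 1: []
Peg 2: [4]
Peg 3: [2, 1]

After move 6 (3->1):
Peg 0: [3]
Peg 1: [1]
Peg 2: [4]
Peg 3: [2]

After move 7 (0->2):
Peg 0: []
Peg 1: [1]
Peg 2: [4, 3]
Peg 3: [2]

After move 8 (2->0):
Peg 0: [3]
Peg 1: [1]
Peg 2: [4]
Peg 3: [2]

After move 9 (1->2):
Peg 0: [3]
Peg 1: []
Peg 2: [4, 1]
Peg 3: [2]

After move 10 (3->1):
Peg 0: [3]
Peg 1: [2]
Peg 2: [4, 1]
Peg 3: []

Answer: Peg 0: [3]
Peg 1: [2]
Peg 2: [4, 1]
Peg 3: []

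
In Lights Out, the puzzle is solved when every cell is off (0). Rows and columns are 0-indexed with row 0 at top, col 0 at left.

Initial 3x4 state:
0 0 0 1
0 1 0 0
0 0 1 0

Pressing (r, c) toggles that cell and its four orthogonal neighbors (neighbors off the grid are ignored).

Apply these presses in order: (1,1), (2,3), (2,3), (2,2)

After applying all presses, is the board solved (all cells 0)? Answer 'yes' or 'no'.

After press 1 at (1,1):
0 1 0 1
1 0 1 0
0 1 1 0

After press 2 at (2,3):
0 1 0 1
1 0 1 1
0 1 0 1

After press 3 at (2,3):
0 1 0 1
1 0 1 0
0 1 1 0

After press 4 at (2,2):
0 1 0 1
1 0 0 0
0 0 0 1

Lights still on: 4

Answer: no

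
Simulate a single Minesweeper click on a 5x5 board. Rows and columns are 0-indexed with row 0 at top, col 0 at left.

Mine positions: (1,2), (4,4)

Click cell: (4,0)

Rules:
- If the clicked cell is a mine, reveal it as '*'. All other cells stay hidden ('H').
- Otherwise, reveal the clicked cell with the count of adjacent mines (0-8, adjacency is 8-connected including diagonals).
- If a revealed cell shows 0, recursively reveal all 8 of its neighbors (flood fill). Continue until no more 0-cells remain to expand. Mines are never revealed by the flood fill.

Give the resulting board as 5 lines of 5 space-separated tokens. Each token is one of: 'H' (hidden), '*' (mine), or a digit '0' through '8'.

0 1 H H H
0 1 H H H
0 1 1 1 H
0 0 0 1 H
0 0 0 1 H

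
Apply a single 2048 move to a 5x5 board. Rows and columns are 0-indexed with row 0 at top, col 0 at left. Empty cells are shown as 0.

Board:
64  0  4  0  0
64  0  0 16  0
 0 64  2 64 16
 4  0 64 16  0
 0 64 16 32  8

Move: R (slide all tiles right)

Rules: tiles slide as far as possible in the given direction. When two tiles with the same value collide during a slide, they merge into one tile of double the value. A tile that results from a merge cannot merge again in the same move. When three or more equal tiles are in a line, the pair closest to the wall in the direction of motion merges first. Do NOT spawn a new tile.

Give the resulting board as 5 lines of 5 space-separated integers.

Slide right:
row 0: [64, 0, 4, 0, 0] -> [0, 0, 0, 64, 4]
row 1: [64, 0, 0, 16, 0] -> [0, 0, 0, 64, 16]
row 2: [0, 64, 2, 64, 16] -> [0, 64, 2, 64, 16]
row 3: [4, 0, 64, 16, 0] -> [0, 0, 4, 64, 16]
row 4: [0, 64, 16, 32, 8] -> [0, 64, 16, 32, 8]

Answer:  0  0  0 64  4
 0  0  0 64 16
 0 64  2 64 16
 0  0  4 64 16
 0 64 16 32  8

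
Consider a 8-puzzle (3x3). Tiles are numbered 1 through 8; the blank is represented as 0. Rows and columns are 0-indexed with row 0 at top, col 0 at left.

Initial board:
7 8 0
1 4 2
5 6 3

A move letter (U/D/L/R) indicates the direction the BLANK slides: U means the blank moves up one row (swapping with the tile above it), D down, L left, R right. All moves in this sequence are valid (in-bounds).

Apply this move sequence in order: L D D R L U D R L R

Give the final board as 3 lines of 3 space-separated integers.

Answer: 7 4 8
1 6 2
5 3 0

Derivation:
After move 1 (L):
7 0 8
1 4 2
5 6 3

After move 2 (D):
7 4 8
1 0 2
5 6 3

After move 3 (D):
7 4 8
1 6 2
5 0 3

After move 4 (R):
7 4 8
1 6 2
5 3 0

After move 5 (L):
7 4 8
1 6 2
5 0 3

After move 6 (U):
7 4 8
1 0 2
5 6 3

After move 7 (D):
7 4 8
1 6 2
5 0 3

After move 8 (R):
7 4 8
1 6 2
5 3 0

After move 9 (L):
7 4 8
1 6 2
5 0 3

After move 10 (R):
7 4 8
1 6 2
5 3 0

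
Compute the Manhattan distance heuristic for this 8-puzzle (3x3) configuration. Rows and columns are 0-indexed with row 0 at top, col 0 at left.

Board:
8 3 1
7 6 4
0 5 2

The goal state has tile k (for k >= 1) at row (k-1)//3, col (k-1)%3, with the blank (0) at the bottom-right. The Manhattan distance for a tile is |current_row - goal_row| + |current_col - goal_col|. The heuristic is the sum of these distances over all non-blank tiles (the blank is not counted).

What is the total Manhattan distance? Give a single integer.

Tile 8: at (0,0), goal (2,1), distance |0-2|+|0-1| = 3
Tile 3: at (0,1), goal (0,2), distance |0-0|+|1-2| = 1
Tile 1: at (0,2), goal (0,0), distance |0-0|+|2-0| = 2
Tile 7: at (1,0), goal (2,0), distance |1-2|+|0-0| = 1
Tile 6: at (1,1), goal (1,2), distance |1-1|+|1-2| = 1
Tile 4: at (1,2), goal (1,0), distance |1-1|+|2-0| = 2
Tile 5: at (2,1), goal (1,1), distance |2-1|+|1-1| = 1
Tile 2: at (2,2), goal (0,1), distance |2-0|+|2-1| = 3
Sum: 3 + 1 + 2 + 1 + 1 + 2 + 1 + 3 = 14

Answer: 14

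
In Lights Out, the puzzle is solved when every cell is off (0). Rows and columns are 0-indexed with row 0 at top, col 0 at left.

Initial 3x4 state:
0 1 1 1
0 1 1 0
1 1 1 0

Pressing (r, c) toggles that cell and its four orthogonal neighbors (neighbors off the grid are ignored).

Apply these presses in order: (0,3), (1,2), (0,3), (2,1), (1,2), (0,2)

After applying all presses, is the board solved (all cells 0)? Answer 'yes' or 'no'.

After press 1 at (0,3):
0 1 0 0
0 1 1 1
1 1 1 0

After press 2 at (1,2):
0 1 1 0
0 0 0 0
1 1 0 0

After press 3 at (0,3):
0 1 0 1
0 0 0 1
1 1 0 0

After press 4 at (2,1):
0 1 0 1
0 1 0 1
0 0 1 0

After press 5 at (1,2):
0 1 1 1
0 0 1 0
0 0 0 0

After press 6 at (0,2):
0 0 0 0
0 0 0 0
0 0 0 0

Lights still on: 0

Answer: yes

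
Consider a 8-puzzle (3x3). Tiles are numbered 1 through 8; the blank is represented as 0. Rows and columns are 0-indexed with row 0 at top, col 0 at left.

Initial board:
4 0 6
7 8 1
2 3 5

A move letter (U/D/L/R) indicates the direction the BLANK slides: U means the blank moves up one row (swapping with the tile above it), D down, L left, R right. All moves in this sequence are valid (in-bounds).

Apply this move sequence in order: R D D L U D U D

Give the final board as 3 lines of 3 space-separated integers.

After move 1 (R):
4 6 0
7 8 1
2 3 5

After move 2 (D):
4 6 1
7 8 0
2 3 5

After move 3 (D):
4 6 1
7 8 5
2 3 0

After move 4 (L):
4 6 1
7 8 5
2 0 3

After move 5 (U):
4 6 1
7 0 5
2 8 3

After move 6 (D):
4 6 1
7 8 5
2 0 3

After move 7 (U):
4 6 1
7 0 5
2 8 3

After move 8 (D):
4 6 1
7 8 5
2 0 3

Answer: 4 6 1
7 8 5
2 0 3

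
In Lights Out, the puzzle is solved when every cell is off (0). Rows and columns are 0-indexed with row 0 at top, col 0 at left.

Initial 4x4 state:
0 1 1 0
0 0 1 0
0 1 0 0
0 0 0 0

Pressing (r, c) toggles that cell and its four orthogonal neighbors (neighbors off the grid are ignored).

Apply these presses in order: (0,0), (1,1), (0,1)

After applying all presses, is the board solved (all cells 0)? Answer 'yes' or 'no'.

Answer: yes

Derivation:
After press 1 at (0,0):
1 0 1 0
1 0 1 0
0 1 0 0
0 0 0 0

After press 2 at (1,1):
1 1 1 0
0 1 0 0
0 0 0 0
0 0 0 0

After press 3 at (0,1):
0 0 0 0
0 0 0 0
0 0 0 0
0 0 0 0

Lights still on: 0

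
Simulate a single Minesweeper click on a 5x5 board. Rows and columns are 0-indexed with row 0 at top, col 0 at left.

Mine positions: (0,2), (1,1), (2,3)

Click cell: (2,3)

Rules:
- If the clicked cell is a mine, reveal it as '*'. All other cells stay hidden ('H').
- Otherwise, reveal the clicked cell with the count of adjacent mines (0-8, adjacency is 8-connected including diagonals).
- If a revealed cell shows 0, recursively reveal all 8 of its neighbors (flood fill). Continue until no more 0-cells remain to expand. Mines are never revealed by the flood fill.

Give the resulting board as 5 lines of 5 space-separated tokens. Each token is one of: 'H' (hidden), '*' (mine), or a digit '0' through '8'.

H H H H H
H H H H H
H H H * H
H H H H H
H H H H H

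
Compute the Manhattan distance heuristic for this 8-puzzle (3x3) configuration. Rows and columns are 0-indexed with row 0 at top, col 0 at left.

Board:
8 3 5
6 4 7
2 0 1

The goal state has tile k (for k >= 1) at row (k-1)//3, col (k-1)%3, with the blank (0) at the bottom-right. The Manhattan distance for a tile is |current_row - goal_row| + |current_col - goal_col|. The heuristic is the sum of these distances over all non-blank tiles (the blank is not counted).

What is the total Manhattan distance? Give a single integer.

Answer: 19

Derivation:
Tile 8: (0,0)->(2,1) = 3
Tile 3: (0,1)->(0,2) = 1
Tile 5: (0,2)->(1,1) = 2
Tile 6: (1,0)->(1,2) = 2
Tile 4: (1,1)->(1,0) = 1
Tile 7: (1,2)->(2,0) = 3
Tile 2: (2,0)->(0,1) = 3
Tile 1: (2,2)->(0,0) = 4
Sum: 3 + 1 + 2 + 2 + 1 + 3 + 3 + 4 = 19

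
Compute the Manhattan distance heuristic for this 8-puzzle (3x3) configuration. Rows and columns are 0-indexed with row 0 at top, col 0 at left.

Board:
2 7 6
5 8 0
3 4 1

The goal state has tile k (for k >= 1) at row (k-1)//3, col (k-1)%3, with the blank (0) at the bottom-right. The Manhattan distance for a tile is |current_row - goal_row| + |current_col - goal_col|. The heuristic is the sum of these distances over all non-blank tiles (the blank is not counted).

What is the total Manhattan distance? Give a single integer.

Tile 2: at (0,0), goal (0,1), distance |0-0|+|0-1| = 1
Tile 7: at (0,1), goal (2,0), distance |0-2|+|1-0| = 3
Tile 6: at (0,2), goal (1,2), distance |0-1|+|2-2| = 1
Tile 5: at (1,0), goal (1,1), distance |1-1|+|0-1| = 1
Tile 8: at (1,1), goal (2,1), distance |1-2|+|1-1| = 1
Tile 3: at (2,0), goal (0,2), distance |2-0|+|0-2| = 4
Tile 4: at (2,1), goal (1,0), distance |2-1|+|1-0| = 2
Tile 1: at (2,2), goal (0,0), distance |2-0|+|2-0| = 4
Sum: 1 + 3 + 1 + 1 + 1 + 4 + 2 + 4 = 17

Answer: 17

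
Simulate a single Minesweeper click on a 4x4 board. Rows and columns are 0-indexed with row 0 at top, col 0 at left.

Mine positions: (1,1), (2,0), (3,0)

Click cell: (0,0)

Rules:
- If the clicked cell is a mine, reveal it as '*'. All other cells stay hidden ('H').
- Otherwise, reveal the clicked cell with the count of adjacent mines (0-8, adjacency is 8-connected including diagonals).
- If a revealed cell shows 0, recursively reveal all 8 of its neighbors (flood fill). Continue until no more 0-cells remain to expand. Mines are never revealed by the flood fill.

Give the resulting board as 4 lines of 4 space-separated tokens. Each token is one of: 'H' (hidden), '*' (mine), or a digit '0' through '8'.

1 H H H
H H H H
H H H H
H H H H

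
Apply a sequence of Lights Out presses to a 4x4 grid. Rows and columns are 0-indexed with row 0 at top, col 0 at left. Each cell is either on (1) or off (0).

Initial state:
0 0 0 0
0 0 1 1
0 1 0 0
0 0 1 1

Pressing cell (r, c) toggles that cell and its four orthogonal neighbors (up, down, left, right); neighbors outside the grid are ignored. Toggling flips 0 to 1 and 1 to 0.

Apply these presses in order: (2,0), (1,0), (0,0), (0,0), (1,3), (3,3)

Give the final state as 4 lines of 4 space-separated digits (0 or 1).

Answer: 1 0 0 1
0 1 0 0
0 0 0 0
1 0 0 0

Derivation:
After press 1 at (2,0):
0 0 0 0
1 0 1 1
1 0 0 0
1 0 1 1

After press 2 at (1,0):
1 0 0 0
0 1 1 1
0 0 0 0
1 0 1 1

After press 3 at (0,0):
0 1 0 0
1 1 1 1
0 0 0 0
1 0 1 1

After press 4 at (0,0):
1 0 0 0
0 1 1 1
0 0 0 0
1 0 1 1

After press 5 at (1,3):
1 0 0 1
0 1 0 0
0 0 0 1
1 0 1 1

After press 6 at (3,3):
1 0 0 1
0 1 0 0
0 0 0 0
1 0 0 0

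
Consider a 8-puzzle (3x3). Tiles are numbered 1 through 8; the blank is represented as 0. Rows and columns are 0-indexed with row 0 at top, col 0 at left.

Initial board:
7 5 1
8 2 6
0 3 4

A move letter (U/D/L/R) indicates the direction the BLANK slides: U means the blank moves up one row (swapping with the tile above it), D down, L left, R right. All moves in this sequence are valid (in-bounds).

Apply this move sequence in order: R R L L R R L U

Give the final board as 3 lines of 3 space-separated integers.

Answer: 7 5 1
8 0 6
3 2 4

Derivation:
After move 1 (R):
7 5 1
8 2 6
3 0 4

After move 2 (R):
7 5 1
8 2 6
3 4 0

After move 3 (L):
7 5 1
8 2 6
3 0 4

After move 4 (L):
7 5 1
8 2 6
0 3 4

After move 5 (R):
7 5 1
8 2 6
3 0 4

After move 6 (R):
7 5 1
8 2 6
3 4 0

After move 7 (L):
7 5 1
8 2 6
3 0 4

After move 8 (U):
7 5 1
8 0 6
3 2 4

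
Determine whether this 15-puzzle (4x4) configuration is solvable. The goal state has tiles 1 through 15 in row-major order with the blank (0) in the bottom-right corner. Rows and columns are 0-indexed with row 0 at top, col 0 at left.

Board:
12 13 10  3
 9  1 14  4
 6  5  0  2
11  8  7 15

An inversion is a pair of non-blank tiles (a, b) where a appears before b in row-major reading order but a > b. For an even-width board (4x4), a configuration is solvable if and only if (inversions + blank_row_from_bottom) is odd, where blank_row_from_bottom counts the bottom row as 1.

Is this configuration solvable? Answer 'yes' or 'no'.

Answer: no

Derivation:
Inversions: 54
Blank is in row 2 (0-indexed from top), which is row 2 counting from the bottom (bottom = 1).
54 + 2 = 56, which is even, so the puzzle is not solvable.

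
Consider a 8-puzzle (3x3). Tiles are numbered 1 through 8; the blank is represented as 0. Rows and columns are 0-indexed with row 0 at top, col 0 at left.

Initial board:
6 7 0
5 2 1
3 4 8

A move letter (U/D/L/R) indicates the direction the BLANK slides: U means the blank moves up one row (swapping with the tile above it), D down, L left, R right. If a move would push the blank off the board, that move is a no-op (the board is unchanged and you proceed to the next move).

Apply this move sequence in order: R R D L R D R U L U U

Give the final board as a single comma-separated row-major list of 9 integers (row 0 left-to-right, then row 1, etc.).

After move 1 (R):
6 7 0
5 2 1
3 4 8

After move 2 (R):
6 7 0
5 2 1
3 4 8

After move 3 (D):
6 7 1
5 2 0
3 4 8

After move 4 (L):
6 7 1
5 0 2
3 4 8

After move 5 (R):
6 7 1
5 2 0
3 4 8

After move 6 (D):
6 7 1
5 2 8
3 4 0

After move 7 (R):
6 7 1
5 2 8
3 4 0

After move 8 (U):
6 7 1
5 2 0
3 4 8

After move 9 (L):
6 7 1
5 0 2
3 4 8

After move 10 (U):
6 0 1
5 7 2
3 4 8

After move 11 (U):
6 0 1
5 7 2
3 4 8

Answer: 6, 0, 1, 5, 7, 2, 3, 4, 8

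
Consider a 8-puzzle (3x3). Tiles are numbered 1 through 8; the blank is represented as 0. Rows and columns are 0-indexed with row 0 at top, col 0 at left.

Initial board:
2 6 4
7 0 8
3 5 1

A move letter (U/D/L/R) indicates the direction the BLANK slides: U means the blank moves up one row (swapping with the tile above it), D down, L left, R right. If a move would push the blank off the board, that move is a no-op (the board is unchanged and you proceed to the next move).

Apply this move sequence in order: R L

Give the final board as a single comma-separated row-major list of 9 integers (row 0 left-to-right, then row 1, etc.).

Answer: 2, 6, 4, 7, 0, 8, 3, 5, 1

Derivation:
After move 1 (R):
2 6 4
7 8 0
3 5 1

After move 2 (L):
2 6 4
7 0 8
3 5 1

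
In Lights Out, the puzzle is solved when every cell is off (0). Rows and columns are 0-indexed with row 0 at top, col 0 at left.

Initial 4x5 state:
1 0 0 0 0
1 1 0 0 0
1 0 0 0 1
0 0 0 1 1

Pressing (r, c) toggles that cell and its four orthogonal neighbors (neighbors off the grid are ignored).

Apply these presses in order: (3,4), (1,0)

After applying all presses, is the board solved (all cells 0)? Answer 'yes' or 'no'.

Answer: yes

Derivation:
After press 1 at (3,4):
1 0 0 0 0
1 1 0 0 0
1 0 0 0 0
0 0 0 0 0

After press 2 at (1,0):
0 0 0 0 0
0 0 0 0 0
0 0 0 0 0
0 0 0 0 0

Lights still on: 0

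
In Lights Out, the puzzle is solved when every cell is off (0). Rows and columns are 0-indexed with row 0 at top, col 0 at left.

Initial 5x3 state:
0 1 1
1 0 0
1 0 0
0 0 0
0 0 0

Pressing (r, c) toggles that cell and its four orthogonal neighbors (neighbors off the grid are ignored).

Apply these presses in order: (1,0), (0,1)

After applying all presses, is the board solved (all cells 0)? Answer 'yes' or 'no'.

After press 1 at (1,0):
1 1 1
0 1 0
0 0 0
0 0 0
0 0 0

After press 2 at (0,1):
0 0 0
0 0 0
0 0 0
0 0 0
0 0 0

Lights still on: 0

Answer: yes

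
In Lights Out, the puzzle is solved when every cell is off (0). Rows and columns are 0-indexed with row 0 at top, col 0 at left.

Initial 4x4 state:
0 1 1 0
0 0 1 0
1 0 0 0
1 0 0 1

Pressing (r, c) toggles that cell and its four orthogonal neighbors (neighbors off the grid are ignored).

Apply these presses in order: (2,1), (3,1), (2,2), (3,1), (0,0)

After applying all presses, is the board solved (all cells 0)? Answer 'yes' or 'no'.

Answer: no

Derivation:
After press 1 at (2,1):
0 1 1 0
0 1 1 0
0 1 1 0
1 1 0 1

After press 2 at (3,1):
0 1 1 0
0 1 1 0
0 0 1 0
0 0 1 1

After press 3 at (2,2):
0 1 1 0
0 1 0 0
0 1 0 1
0 0 0 1

After press 4 at (3,1):
0 1 1 0
0 1 0 0
0 0 0 1
1 1 1 1

After press 5 at (0,0):
1 0 1 0
1 1 0 0
0 0 0 1
1 1 1 1

Lights still on: 9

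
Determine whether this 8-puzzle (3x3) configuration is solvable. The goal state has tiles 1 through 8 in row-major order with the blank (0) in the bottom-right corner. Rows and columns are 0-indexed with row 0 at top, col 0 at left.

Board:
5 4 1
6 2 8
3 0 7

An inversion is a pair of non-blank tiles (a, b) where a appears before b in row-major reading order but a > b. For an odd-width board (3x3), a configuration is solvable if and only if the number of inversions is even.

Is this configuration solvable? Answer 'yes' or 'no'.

Inversions (pairs i<j in row-major order where tile[i] > tile[j] > 0): 11
11 is odd, so the puzzle is not solvable.

Answer: no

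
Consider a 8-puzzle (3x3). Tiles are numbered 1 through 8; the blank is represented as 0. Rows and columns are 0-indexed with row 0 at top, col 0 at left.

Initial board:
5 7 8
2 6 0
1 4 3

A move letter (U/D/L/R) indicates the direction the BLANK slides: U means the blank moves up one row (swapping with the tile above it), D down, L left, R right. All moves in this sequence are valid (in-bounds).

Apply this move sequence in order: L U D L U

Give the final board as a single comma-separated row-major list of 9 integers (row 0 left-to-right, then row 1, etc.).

After move 1 (L):
5 7 8
2 0 6
1 4 3

After move 2 (U):
5 0 8
2 7 6
1 4 3

After move 3 (D):
5 7 8
2 0 6
1 4 3

After move 4 (L):
5 7 8
0 2 6
1 4 3

After move 5 (U):
0 7 8
5 2 6
1 4 3

Answer: 0, 7, 8, 5, 2, 6, 1, 4, 3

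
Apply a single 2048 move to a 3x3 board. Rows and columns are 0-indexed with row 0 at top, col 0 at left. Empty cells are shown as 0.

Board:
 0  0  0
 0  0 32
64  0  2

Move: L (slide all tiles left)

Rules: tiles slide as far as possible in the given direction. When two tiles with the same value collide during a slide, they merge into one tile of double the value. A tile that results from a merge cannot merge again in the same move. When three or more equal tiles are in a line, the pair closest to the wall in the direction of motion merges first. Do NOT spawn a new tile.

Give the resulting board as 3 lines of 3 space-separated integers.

Slide left:
row 0: [0, 0, 0] -> [0, 0, 0]
row 1: [0, 0, 32] -> [32, 0, 0]
row 2: [64, 0, 2] -> [64, 2, 0]

Answer:  0  0  0
32  0  0
64  2  0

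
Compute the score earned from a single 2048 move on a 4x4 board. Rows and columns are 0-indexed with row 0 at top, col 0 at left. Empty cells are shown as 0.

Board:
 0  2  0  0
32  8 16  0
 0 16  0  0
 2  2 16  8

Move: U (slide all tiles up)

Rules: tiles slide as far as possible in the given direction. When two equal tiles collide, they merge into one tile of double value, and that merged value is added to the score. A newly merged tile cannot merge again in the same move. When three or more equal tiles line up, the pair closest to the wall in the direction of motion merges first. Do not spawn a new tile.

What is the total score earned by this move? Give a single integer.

Slide up:
col 0: [0, 32, 0, 2] -> [32, 2, 0, 0]  score +0 (running 0)
col 1: [2, 8, 16, 2] -> [2, 8, 16, 2]  score +0 (running 0)
col 2: [0, 16, 0, 16] -> [32, 0, 0, 0]  score +32 (running 32)
col 3: [0, 0, 0, 8] -> [8, 0, 0, 0]  score +0 (running 32)
Board after move:
32  2 32  8
 2  8  0  0
 0 16  0  0
 0  2  0  0

Answer: 32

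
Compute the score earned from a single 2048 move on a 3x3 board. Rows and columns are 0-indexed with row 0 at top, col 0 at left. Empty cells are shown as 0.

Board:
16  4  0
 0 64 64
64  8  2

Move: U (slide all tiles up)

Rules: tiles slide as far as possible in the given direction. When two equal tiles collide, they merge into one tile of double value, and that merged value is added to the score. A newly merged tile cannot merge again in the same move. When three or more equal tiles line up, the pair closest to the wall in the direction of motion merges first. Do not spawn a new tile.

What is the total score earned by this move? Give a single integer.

Slide up:
col 0: [16, 0, 64] -> [16, 64, 0]  score +0 (running 0)
col 1: [4, 64, 8] -> [4, 64, 8]  score +0 (running 0)
col 2: [0, 64, 2] -> [64, 2, 0]  score +0 (running 0)
Board after move:
16  4 64
64 64  2
 0  8  0

Answer: 0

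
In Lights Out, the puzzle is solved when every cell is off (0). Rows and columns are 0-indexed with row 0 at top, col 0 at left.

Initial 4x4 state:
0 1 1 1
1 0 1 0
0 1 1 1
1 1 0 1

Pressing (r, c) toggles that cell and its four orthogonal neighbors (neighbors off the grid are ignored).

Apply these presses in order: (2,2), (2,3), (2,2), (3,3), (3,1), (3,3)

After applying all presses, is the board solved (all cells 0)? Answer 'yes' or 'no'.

After press 1 at (2,2):
0 1 1 1
1 0 0 0
0 0 0 0
1 1 1 1

After press 2 at (2,3):
0 1 1 1
1 0 0 1
0 0 1 1
1 1 1 0

After press 3 at (2,2):
0 1 1 1
1 0 1 1
0 1 0 0
1 1 0 0

After press 4 at (3,3):
0 1 1 1
1 0 1 1
0 1 0 1
1 1 1 1

After press 5 at (3,1):
0 1 1 1
1 0 1 1
0 0 0 1
0 0 0 1

After press 6 at (3,3):
0 1 1 1
1 0 1 1
0 0 0 0
0 0 1 0

Lights still on: 7

Answer: no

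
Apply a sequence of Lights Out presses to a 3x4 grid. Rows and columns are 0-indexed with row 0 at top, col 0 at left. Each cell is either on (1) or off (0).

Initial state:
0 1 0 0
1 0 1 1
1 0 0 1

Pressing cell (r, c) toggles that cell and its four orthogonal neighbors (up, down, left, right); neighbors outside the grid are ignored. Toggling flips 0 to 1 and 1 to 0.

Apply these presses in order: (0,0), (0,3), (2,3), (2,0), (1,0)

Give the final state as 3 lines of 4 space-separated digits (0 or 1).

Answer: 0 0 1 1
0 1 1 1
1 1 1 0

Derivation:
After press 1 at (0,0):
1 0 0 0
0 0 1 1
1 0 0 1

After press 2 at (0,3):
1 0 1 1
0 0 1 0
1 0 0 1

After press 3 at (2,3):
1 0 1 1
0 0 1 1
1 0 1 0

After press 4 at (2,0):
1 0 1 1
1 0 1 1
0 1 1 0

After press 5 at (1,0):
0 0 1 1
0 1 1 1
1 1 1 0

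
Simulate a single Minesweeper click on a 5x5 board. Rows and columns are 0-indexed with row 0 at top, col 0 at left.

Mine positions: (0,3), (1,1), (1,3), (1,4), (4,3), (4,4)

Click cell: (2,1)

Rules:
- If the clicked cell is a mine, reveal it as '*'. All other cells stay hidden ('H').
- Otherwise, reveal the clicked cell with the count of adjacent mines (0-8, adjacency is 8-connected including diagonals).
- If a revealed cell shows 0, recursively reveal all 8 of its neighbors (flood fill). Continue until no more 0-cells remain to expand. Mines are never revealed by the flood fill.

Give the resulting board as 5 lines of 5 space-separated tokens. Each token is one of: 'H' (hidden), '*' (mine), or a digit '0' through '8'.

H H H H H
H H H H H
H 1 H H H
H H H H H
H H H H H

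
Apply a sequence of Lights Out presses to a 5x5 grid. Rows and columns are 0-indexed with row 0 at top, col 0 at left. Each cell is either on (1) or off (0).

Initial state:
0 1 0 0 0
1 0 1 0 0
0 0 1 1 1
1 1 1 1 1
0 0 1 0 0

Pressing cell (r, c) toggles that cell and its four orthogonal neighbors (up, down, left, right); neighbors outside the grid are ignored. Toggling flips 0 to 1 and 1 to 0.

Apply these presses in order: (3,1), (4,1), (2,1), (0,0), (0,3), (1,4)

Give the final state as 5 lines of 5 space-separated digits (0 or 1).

After press 1 at (3,1):
0 1 0 0 0
1 0 1 0 0
0 1 1 1 1
0 0 0 1 1
0 1 1 0 0

After press 2 at (4,1):
0 1 0 0 0
1 0 1 0 0
0 1 1 1 1
0 1 0 1 1
1 0 0 0 0

After press 3 at (2,1):
0 1 0 0 0
1 1 1 0 0
1 0 0 1 1
0 0 0 1 1
1 0 0 0 0

After press 4 at (0,0):
1 0 0 0 0
0 1 1 0 0
1 0 0 1 1
0 0 0 1 1
1 0 0 0 0

After press 5 at (0,3):
1 0 1 1 1
0 1 1 1 0
1 0 0 1 1
0 0 0 1 1
1 0 0 0 0

After press 6 at (1,4):
1 0 1 1 0
0 1 1 0 1
1 0 0 1 0
0 0 0 1 1
1 0 0 0 0

Answer: 1 0 1 1 0
0 1 1 0 1
1 0 0 1 0
0 0 0 1 1
1 0 0 0 0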